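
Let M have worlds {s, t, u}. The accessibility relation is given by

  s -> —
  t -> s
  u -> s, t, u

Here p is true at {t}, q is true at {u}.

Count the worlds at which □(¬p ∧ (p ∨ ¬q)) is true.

2

s: no successors, so □(¬p ∧ (p ∨ ¬q)) holds vacuously. ✓
t: successors {s}; ¬p ∧ (p ∨ ¬q) there: s:T. ✓
u: successors {s, t, u}; ¬p ∧ (p ∨ ¬q) there: s:T, t:F, u:F. ✗
Satisfying worlds: {s, t}.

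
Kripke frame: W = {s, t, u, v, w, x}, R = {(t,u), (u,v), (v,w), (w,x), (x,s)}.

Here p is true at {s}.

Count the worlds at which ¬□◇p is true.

4

s: □◇p is T. ✗
t: □◇p is F. ✓
u: □◇p is F. ✓
v: □◇p is F. ✓
w: □◇p is T. ✗
x: □◇p is F. ✓
Satisfying worlds: {t, u, v, x}.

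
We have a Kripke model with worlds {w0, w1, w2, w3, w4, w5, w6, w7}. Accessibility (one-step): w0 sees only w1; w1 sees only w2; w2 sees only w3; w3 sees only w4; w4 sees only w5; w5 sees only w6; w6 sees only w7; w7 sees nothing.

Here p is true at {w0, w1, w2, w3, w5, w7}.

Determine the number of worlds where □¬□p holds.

3

w0: successors {w1}; ¬□p there: w1:F. ✗
w1: successors {w2}; ¬□p there: w2:F. ✗
w2: successors {w3}; ¬□p there: w3:T. ✓
w3: successors {w4}; ¬□p there: w4:F. ✗
w4: successors {w5}; ¬□p there: w5:T. ✓
w5: successors {w6}; ¬□p there: w6:F. ✗
w6: successors {w7}; ¬□p there: w7:F. ✗
w7: no successors, so □¬□p holds vacuously. ✓
Satisfying worlds: {w2, w4, w7}.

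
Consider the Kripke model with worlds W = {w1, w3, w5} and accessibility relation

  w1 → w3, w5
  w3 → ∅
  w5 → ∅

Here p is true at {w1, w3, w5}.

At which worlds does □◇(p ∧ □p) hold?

w1: successors {w3, w5}; ◇(p ∧ □p) there: w3:F, w5:F. ✗
w3: no successors, so □◇(p ∧ □p) holds vacuously. ✓
w5: no successors, so □◇(p ∧ □p) holds vacuously. ✓

{w3, w5}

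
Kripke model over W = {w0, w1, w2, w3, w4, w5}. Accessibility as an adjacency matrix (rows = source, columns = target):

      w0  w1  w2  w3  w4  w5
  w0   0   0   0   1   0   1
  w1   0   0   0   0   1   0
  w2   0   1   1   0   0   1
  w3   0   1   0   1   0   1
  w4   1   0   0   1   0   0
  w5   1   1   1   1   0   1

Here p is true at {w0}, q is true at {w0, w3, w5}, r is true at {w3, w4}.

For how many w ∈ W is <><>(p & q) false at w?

w0: successors {w3, w5}; <>(p & q) there: w3:F, w5:T. ✓
w1: successors {w4}; <>(p & q) there: w4:T. ✓
w2: successors {w1, w2, w5}; <>(p & q) there: w1:F, w2:F, w5:T. ✓
w3: successors {w1, w3, w5}; <>(p & q) there: w1:F, w3:F, w5:T. ✓
w4: successors {w0, w3}; <>(p & q) there: w0:F, w3:F. ✗
w5: successors {w0, w1, w2, w3, w5}; <>(p & q) there: w0:F, w1:F, w2:F, w3:F, w5:T. ✓
Satisfying worlds: {w0, w1, w2, w3, w5}.
So <><>(p & q) fails at the other 1 world.

1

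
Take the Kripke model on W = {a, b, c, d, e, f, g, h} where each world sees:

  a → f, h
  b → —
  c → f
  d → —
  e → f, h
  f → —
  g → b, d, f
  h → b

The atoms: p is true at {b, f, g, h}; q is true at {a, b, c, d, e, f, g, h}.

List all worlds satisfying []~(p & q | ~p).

a: successors {f, h}; ~(p & q | ~p) there: f:F, h:F. ✗
b: no successors, so []~(p & q | ~p) holds vacuously. ✓
c: successors {f}; ~(p & q | ~p) there: f:F. ✗
d: no successors, so []~(p & q | ~p) holds vacuously. ✓
e: successors {f, h}; ~(p & q | ~p) there: f:F, h:F. ✗
f: no successors, so []~(p & q | ~p) holds vacuously. ✓
g: successors {b, d, f}; ~(p & q | ~p) there: b:F, d:F, f:F. ✗
h: successors {b}; ~(p & q | ~p) there: b:F. ✗

{b, d, f}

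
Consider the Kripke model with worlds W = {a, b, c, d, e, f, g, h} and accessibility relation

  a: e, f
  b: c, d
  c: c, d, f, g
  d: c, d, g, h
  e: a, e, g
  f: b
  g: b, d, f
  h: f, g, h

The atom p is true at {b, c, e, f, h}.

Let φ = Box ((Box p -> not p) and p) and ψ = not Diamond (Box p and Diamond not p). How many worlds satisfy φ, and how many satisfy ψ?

For Box ((Box p -> not p) and p):
a: successors {e, f}; (Box p -> not p) and p there: e:T, f:F. ✗
b: successors {c, d}; (Box p -> not p) and p there: c:T, d:F. ✗
c: successors {c, d, f, g}; (Box p -> not p) and p there: c:T, d:F, f:F, g:F. ✗
d: successors {c, d, g, h}; (Box p -> not p) and p there: c:T, d:F, g:F, h:T. ✗
e: successors {a, e, g}; (Box p -> not p) and p there: a:F, e:T, g:F. ✗
f: successors {b}; (Box p -> not p) and p there: b:T. ✓
g: successors {b, d, f}; (Box p -> not p) and p there: b:T, d:F, f:F. ✗
h: successors {f, g, h}; (Box p -> not p) and p there: f:F, g:F, h:T. ✗
— 1 world.
For not Diamond (Box p and Diamond not p):
a: Diamond (Box p and Diamond not p) is F. ✓
b: Diamond (Box p and Diamond not p) is F. ✓
c: Diamond (Box p and Diamond not p) is F. ✓
d: Diamond (Box p and Diamond not p) is F. ✓
e: Diamond (Box p and Diamond not p) is F. ✓
f: Diamond (Box p and Diamond not p) is F. ✓
g: Diamond (Box p and Diamond not p) is F. ✓
h: Diamond (Box p and Diamond not p) is F. ✓
— 8 worlds.

1 and 8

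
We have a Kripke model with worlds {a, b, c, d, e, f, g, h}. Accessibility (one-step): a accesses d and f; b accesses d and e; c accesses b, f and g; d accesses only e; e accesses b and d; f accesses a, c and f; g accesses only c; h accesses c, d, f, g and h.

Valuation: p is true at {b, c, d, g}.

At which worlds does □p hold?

a: successors {d, f}; p there: d:T, f:F. ✗
b: successors {d, e}; p there: d:T, e:F. ✗
c: successors {b, f, g}; p there: b:T, f:F, g:T. ✗
d: successors {e}; p there: e:F. ✗
e: successors {b, d}; p there: b:T, d:T. ✓
f: successors {a, c, f}; p there: a:F, c:T, f:F. ✗
g: successors {c}; p there: c:T. ✓
h: successors {c, d, f, g, h}; p there: c:T, d:T, f:F, g:T, h:F. ✗

{e, g}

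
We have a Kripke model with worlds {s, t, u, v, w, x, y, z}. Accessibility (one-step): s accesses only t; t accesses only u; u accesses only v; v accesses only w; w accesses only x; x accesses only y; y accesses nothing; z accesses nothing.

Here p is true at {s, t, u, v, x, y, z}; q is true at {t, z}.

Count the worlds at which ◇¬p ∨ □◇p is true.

6

s: ◇¬p is F, □◇p is T. ✓
t: ◇¬p is F, □◇p is T. ✓
u: ◇¬p is F, □◇p is F. ✗
v: ◇¬p is T, □◇p is T. ✓
w: ◇¬p is F, □◇p is T. ✓
x: ◇¬p is F, □◇p is F. ✗
y: ◇¬p is F, □◇p is T. ✓
z: ◇¬p is F, □◇p is T. ✓
Satisfying worlds: {s, t, v, w, y, z}.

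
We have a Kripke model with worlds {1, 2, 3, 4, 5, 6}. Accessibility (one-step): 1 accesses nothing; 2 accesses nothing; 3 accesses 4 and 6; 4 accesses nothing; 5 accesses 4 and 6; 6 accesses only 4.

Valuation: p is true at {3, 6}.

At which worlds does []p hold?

{1, 2, 4}

1: no successors, so []p holds vacuously. ✓
2: no successors, so []p holds vacuously. ✓
3: successors {4, 6}; p there: 4:F, 6:T. ✗
4: no successors, so []p holds vacuously. ✓
5: successors {4, 6}; p there: 4:F, 6:T. ✗
6: successors {4}; p there: 4:F. ✗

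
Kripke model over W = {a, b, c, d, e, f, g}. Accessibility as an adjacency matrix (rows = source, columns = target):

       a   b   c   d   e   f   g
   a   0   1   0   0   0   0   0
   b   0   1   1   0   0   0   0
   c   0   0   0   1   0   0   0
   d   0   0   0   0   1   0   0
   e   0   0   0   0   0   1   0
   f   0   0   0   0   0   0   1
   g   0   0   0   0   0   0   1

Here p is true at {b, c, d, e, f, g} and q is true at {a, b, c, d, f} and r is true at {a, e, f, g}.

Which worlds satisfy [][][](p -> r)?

a: successors {b}; [][](p -> r) there: b:F. ✗
b: successors {b, c}; [][](p -> r) there: b:F, c:T. ✗
c: successors {d}; [][](p -> r) there: d:T. ✓
d: successors {e}; [][](p -> r) there: e:T. ✓
e: successors {f}; [][](p -> r) there: f:T. ✓
f: successors {g}; [][](p -> r) there: g:T. ✓
g: successors {g}; [][](p -> r) there: g:T. ✓

{c, d, e, f, g}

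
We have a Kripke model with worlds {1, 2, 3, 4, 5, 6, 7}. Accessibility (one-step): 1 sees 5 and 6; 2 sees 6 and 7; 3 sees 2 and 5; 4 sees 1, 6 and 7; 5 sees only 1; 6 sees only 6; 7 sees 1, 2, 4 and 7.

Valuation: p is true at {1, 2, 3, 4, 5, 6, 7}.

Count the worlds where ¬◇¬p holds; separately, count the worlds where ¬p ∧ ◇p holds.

7 and 0

For ¬◇¬p:
1: ◇¬p is F. ✓
2: ◇¬p is F. ✓
3: ◇¬p is F. ✓
4: ◇¬p is F. ✓
5: ◇¬p is F. ✓
6: ◇¬p is F. ✓
7: ◇¬p is F. ✓
— 7 worlds.
For ¬p ∧ ◇p:
1: ¬p is F, ◇p is T. ✗
2: ¬p is F, ◇p is T. ✗
3: ¬p is F, ◇p is T. ✗
4: ¬p is F, ◇p is T. ✗
5: ¬p is F, ◇p is T. ✗
6: ¬p is F, ◇p is T. ✗
7: ¬p is F, ◇p is T. ✗
— 0 worlds.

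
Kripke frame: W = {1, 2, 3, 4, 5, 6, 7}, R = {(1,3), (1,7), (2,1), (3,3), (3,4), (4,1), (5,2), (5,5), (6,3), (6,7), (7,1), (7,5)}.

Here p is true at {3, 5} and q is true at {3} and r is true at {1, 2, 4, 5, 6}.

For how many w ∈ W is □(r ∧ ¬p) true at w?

1: successors {3, 7}; r ∧ ¬p there: 3:F, 7:F. ✗
2: successors {1}; r ∧ ¬p there: 1:T. ✓
3: successors {3, 4}; r ∧ ¬p there: 3:F, 4:T. ✗
4: successors {1}; r ∧ ¬p there: 1:T. ✓
5: successors {2, 5}; r ∧ ¬p there: 2:T, 5:F. ✗
6: successors {3, 7}; r ∧ ¬p there: 3:F, 7:F. ✗
7: successors {1, 5}; r ∧ ¬p there: 1:T, 5:F. ✗
Satisfying worlds: {2, 4}.

2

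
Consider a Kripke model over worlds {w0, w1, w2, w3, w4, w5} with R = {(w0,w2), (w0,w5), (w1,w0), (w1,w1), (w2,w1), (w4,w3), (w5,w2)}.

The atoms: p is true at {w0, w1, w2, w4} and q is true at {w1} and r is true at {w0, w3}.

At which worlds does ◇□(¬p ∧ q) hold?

w0: successors {w2, w5}; □(¬p ∧ q) there: w2:F, w5:F. ✗
w1: successors {w0, w1}; □(¬p ∧ q) there: w0:F, w1:F. ✗
w2: successors {w1}; □(¬p ∧ q) there: w1:F. ✗
w3: no successors, so ◇□(¬p ∧ q) fails. ✗
w4: successors {w3}; □(¬p ∧ q) there: w3:T. ✓
w5: successors {w2}; □(¬p ∧ q) there: w2:F. ✗

{w4}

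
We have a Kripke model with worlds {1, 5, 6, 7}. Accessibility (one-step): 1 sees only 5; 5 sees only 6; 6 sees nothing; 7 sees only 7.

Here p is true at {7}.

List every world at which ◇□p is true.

{5, 7}

1: successors {5}; □p there: 5:F. ✗
5: successors {6}; □p there: 6:T. ✓
6: no successors, so ◇□p fails. ✗
7: successors {7}; □p there: 7:T. ✓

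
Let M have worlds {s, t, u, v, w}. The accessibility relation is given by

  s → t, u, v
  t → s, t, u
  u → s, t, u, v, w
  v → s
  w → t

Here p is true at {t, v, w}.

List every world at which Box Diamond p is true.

{t, v, w}

s: successors {t, u, v}; Diamond p there: t:T, u:T, v:F. ✗
t: successors {s, t, u}; Diamond p there: s:T, t:T, u:T. ✓
u: successors {s, t, u, v, w}; Diamond p there: s:T, t:T, u:T, v:F, w:T. ✗
v: successors {s}; Diamond p there: s:T. ✓
w: successors {t}; Diamond p there: t:T. ✓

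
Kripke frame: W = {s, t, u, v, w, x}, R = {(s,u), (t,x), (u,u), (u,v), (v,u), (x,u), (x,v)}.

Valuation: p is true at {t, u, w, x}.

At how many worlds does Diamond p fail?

1

s: successors {u}; p there: u:T. ✓
t: successors {x}; p there: x:T. ✓
u: successors {u, v}; p there: u:T, v:F. ✓
v: successors {u}; p there: u:T. ✓
w: no successors, so Diamond p fails. ✗
x: successors {u, v}; p there: u:T, v:F. ✓
Satisfying worlds: {s, t, u, v, x}.
So Diamond p fails at the other 1 world.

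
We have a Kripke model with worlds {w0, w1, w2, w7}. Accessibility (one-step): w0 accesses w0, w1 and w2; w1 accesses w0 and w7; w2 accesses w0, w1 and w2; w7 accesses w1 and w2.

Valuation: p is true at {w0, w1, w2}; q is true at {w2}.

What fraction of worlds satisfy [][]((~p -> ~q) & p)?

1/4

w0: successors {w0, w1, w2}; []((~p -> ~q) & p) there: w0:T, w1:F, w2:T. ✗
w1: successors {w0, w7}; []((~p -> ~q) & p) there: w0:T, w7:T. ✓
w2: successors {w0, w1, w2}; []((~p -> ~q) & p) there: w0:T, w1:F, w2:T. ✗
w7: successors {w1, w2}; []((~p -> ~q) & p) there: w1:F, w2:T. ✗
That's 1 of 4 worlds, so 1/4.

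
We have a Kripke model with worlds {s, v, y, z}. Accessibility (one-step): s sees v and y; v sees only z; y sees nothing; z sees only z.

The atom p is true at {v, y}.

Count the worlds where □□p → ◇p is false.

s: □□p is F, ◇p is T. ✓
v: □□p is F, ◇p is F. ✓
y: □□p is T, ◇p is F. ✗
z: □□p is F, ◇p is F. ✓
Satisfying worlds: {s, v, z}.
So □□p → ◇p fails at the other 1 world.

1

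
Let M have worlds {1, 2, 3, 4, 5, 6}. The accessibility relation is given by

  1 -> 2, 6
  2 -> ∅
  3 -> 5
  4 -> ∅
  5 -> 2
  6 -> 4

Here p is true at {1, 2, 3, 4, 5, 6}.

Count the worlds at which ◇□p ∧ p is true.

1: ◇□p is T, p is T. ✓
2: ◇□p is F, p is T. ✗
3: ◇□p is T, p is T. ✓
4: ◇□p is F, p is T. ✗
5: ◇□p is T, p is T. ✓
6: ◇□p is T, p is T. ✓
Satisfying worlds: {1, 3, 5, 6}.

4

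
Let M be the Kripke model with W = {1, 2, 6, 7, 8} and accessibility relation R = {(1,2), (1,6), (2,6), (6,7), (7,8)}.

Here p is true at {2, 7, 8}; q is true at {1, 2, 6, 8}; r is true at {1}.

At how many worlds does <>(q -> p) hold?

3

1: successors {2, 6}; q -> p there: 2:T, 6:F. ✓
2: successors {6}; q -> p there: 6:F. ✗
6: successors {7}; q -> p there: 7:T. ✓
7: successors {8}; q -> p there: 8:T. ✓
8: no successors, so <>(q -> p) fails. ✗
Satisfying worlds: {1, 6, 7}.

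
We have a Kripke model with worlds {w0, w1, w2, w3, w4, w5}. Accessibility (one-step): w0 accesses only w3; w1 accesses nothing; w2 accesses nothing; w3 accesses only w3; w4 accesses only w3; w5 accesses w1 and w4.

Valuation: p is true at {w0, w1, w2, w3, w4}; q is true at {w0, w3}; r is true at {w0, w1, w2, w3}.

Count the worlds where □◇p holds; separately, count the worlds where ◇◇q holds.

5 and 4

For □◇p:
w0: successors {w3}; ◇p there: w3:T. ✓
w1: no successors, so □◇p holds vacuously. ✓
w2: no successors, so □◇p holds vacuously. ✓
w3: successors {w3}; ◇p there: w3:T. ✓
w4: successors {w3}; ◇p there: w3:T. ✓
w5: successors {w1, w4}; ◇p there: w1:F, w4:T. ✗
— 5 worlds.
For ◇◇q:
w0: successors {w3}; ◇q there: w3:T. ✓
w1: no successors, so ◇◇q fails. ✗
w2: no successors, so ◇◇q fails. ✗
w3: successors {w3}; ◇q there: w3:T. ✓
w4: successors {w3}; ◇q there: w3:T. ✓
w5: successors {w1, w4}; ◇q there: w1:F, w4:T. ✓
— 4 worlds.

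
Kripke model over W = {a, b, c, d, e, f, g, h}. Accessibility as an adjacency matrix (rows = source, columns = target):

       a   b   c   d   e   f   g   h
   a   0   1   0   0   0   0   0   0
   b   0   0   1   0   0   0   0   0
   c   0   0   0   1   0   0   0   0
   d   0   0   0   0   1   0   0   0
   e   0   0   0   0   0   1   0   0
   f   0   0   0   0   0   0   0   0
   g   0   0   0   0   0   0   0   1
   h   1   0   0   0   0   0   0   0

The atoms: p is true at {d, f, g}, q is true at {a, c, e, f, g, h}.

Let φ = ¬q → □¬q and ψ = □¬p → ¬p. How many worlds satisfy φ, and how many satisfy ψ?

6 and 5

For ¬q → □¬q:
a: ¬q is F, □¬q is T. ✓
b: ¬q is T, □¬q is F. ✗
c: ¬q is F, □¬q is T. ✓
d: ¬q is T, □¬q is F. ✗
e: ¬q is F, □¬q is F. ✓
f: ¬q is F, □¬q is T. ✓
g: ¬q is F, □¬q is F. ✓
h: ¬q is F, □¬q is F. ✓
— 6 worlds.
For □¬p → ¬p:
a: □¬p is T, ¬p is T. ✓
b: □¬p is T, ¬p is T. ✓
c: □¬p is F, ¬p is T. ✓
d: □¬p is T, ¬p is F. ✗
e: □¬p is F, ¬p is T. ✓
f: □¬p is T, ¬p is F. ✗
g: □¬p is T, ¬p is F. ✗
h: □¬p is T, ¬p is T. ✓
— 5 worlds.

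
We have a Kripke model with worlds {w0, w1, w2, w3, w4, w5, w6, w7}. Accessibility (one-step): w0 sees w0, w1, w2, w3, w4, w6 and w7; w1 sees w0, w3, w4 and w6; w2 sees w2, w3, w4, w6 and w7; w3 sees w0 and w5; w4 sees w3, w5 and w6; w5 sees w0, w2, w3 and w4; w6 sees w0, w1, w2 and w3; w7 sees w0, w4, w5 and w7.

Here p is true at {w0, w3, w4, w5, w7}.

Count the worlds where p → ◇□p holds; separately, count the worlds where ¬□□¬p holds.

7 and 8

For p → ◇□p:
w0: p is T, ◇□p is T. ✓
w1: p is F, ◇□p is T. ✓
w2: p is F, ◇□p is T. ✓
w3: p is T, ◇□p is F. ✗
w4: p is T, ◇□p is T. ✓
w5: p is T, ◇□p is T. ✓
w6: p is F, ◇□p is T. ✓
w7: p is T, ◇□p is T. ✓
— 7 worlds.
For ¬□□¬p:
w0: □□¬p is F. ✓
w1: □□¬p is F. ✓
w2: □□¬p is F. ✓
w3: □□¬p is F. ✓
w4: □□¬p is F. ✓
w5: □□¬p is F. ✓
w6: □□¬p is F. ✓
w7: □□¬p is F. ✓
— 8 worlds.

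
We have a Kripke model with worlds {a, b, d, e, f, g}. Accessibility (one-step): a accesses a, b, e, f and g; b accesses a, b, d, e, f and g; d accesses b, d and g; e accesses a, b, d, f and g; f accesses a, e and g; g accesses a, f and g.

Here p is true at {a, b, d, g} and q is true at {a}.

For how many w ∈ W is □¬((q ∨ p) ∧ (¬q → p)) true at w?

a: successors {a, b, e, f, g}; ¬((q ∨ p) ∧ (¬q → p)) there: a:F, b:F, e:T, f:T, g:F. ✗
b: successors {a, b, d, e, f, g}; ¬((q ∨ p) ∧ (¬q → p)) there: a:F, b:F, d:F, e:T, f:T, g:F. ✗
d: successors {b, d, g}; ¬((q ∨ p) ∧ (¬q → p)) there: b:F, d:F, g:F. ✗
e: successors {a, b, d, f, g}; ¬((q ∨ p) ∧ (¬q → p)) there: a:F, b:F, d:F, f:T, g:F. ✗
f: successors {a, e, g}; ¬((q ∨ p) ∧ (¬q → p)) there: a:F, e:T, g:F. ✗
g: successors {a, f, g}; ¬((q ∨ p) ∧ (¬q → p)) there: a:F, f:T, g:F. ✗
Satisfying worlds: ∅.

0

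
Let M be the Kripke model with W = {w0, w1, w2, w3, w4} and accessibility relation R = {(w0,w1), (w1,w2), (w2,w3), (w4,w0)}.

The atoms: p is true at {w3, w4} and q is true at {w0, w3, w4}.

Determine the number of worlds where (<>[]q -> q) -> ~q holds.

w0: <>[]q -> q is T, ~q is F. ✗
w1: <>[]q -> q is F, ~q is T. ✓
w2: <>[]q -> q is F, ~q is T. ✓
w3: <>[]q -> q is T, ~q is F. ✗
w4: <>[]q -> q is T, ~q is F. ✗
Satisfying worlds: {w1, w2}.

2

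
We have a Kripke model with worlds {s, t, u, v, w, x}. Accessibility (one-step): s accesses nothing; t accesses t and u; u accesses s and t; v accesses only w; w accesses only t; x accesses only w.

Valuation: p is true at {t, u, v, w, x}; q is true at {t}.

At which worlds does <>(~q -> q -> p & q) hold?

s: no successors, so <>(~q -> q -> p & q) fails. ✗
t: successors {t, u}; ~q -> q -> p & q there: t:T, u:T. ✓
u: successors {s, t}; ~q -> q -> p & q there: s:T, t:T. ✓
v: successors {w}; ~q -> q -> p & q there: w:T. ✓
w: successors {t}; ~q -> q -> p & q there: t:T. ✓
x: successors {w}; ~q -> q -> p & q there: w:T. ✓

{t, u, v, w, x}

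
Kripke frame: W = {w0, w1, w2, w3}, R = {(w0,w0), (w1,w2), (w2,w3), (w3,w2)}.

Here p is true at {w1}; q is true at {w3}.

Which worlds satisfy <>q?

{w2}

w0: successors {w0}; q there: w0:F. ✗
w1: successors {w2}; q there: w2:F. ✗
w2: successors {w3}; q there: w3:T. ✓
w3: successors {w2}; q there: w2:F. ✗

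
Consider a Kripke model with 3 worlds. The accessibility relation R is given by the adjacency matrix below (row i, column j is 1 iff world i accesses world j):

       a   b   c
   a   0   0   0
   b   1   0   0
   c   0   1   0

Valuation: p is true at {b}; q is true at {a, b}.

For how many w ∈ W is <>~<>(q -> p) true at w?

2

a: no successors, so <>~<>(q -> p) fails. ✗
b: successors {a}; ~<>(q -> p) there: a:T. ✓
c: successors {b}; ~<>(q -> p) there: b:T. ✓
Satisfying worlds: {b, c}.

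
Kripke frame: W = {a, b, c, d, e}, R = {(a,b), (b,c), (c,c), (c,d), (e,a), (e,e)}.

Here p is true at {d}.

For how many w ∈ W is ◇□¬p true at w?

a: successors {b}; □¬p there: b:T. ✓
b: successors {c}; □¬p there: c:F. ✗
c: successors {c, d}; □¬p there: c:F, d:T. ✓
d: no successors, so ◇□¬p fails. ✗
e: successors {a, e}; □¬p there: a:T, e:T. ✓
Satisfying worlds: {a, c, e}.

3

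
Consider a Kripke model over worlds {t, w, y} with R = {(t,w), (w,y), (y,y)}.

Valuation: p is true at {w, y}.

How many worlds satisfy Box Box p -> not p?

t: Box Box p is T, not p is T. ✓
w: Box Box p is T, not p is F. ✗
y: Box Box p is T, not p is F. ✗
Satisfying worlds: {t}.

1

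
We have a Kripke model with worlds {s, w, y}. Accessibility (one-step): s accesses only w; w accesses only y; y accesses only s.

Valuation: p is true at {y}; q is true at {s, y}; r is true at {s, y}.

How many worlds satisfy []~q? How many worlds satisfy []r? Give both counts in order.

For []~q:
s: successors {w}; ~q there: w:T. ✓
w: successors {y}; ~q there: y:F. ✗
y: successors {s}; ~q there: s:F. ✗
— 1 world.
For []r:
s: successors {w}; r there: w:F. ✗
w: successors {y}; r there: y:T. ✓
y: successors {s}; r there: s:T. ✓
— 2 worlds.

1 and 2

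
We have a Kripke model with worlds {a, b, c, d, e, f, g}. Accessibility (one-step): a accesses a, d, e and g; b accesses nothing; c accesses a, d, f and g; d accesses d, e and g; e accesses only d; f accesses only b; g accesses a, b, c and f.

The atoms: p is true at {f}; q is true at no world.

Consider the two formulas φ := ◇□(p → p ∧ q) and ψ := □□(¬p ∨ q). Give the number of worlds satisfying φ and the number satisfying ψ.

6 and 3

For ◇□(p → p ∧ q):
a: successors {a, d, e, g}; □(p → p ∧ q) there: a:T, d:T, e:T, g:F. ✓
b: no successors, so ◇□(p → p ∧ q) fails. ✗
c: successors {a, d, f, g}; □(p → p ∧ q) there: a:T, d:T, f:T, g:F. ✓
d: successors {d, e, g}; □(p → p ∧ q) there: d:T, e:T, g:F. ✓
e: successors {d}; □(p → p ∧ q) there: d:T. ✓
f: successors {b}; □(p → p ∧ q) there: b:T. ✓
g: successors {a, b, c, f}; □(p → p ∧ q) there: a:T, b:T, c:F, f:T. ✓
— 6 worlds.
For □□(¬p ∨ q):
a: successors {a, d, e, g}; □(¬p ∨ q) there: a:T, d:T, e:T, g:F. ✗
b: no successors, so □□(¬p ∨ q) holds vacuously. ✓
c: successors {a, d, f, g}; □(¬p ∨ q) there: a:T, d:T, f:T, g:F. ✗
d: successors {d, e, g}; □(¬p ∨ q) there: d:T, e:T, g:F. ✗
e: successors {d}; □(¬p ∨ q) there: d:T. ✓
f: successors {b}; □(¬p ∨ q) there: b:T. ✓
g: successors {a, b, c, f}; □(¬p ∨ q) there: a:T, b:T, c:F, f:T. ✗
— 3 worlds.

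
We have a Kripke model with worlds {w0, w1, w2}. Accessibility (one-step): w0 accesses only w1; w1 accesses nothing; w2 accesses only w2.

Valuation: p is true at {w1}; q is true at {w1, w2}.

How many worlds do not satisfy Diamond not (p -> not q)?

2

w0: successors {w1}; not (p -> not q) there: w1:T. ✓
w1: no successors, so Diamond not (p -> not q) fails. ✗
w2: successors {w2}; not (p -> not q) there: w2:F. ✗
Satisfying worlds: {w0}.
So Diamond not (p -> not q) fails at the other 2 worlds.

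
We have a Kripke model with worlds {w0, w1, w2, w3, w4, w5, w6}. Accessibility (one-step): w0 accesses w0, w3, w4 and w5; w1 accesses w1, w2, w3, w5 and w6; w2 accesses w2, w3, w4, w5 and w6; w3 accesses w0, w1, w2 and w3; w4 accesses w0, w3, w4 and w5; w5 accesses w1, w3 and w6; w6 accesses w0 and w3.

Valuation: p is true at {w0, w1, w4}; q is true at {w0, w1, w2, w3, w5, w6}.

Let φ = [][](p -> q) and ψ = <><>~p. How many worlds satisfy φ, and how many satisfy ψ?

For [][](p -> q):
w0: successors {w0, w3, w4, w5}; [](p -> q) there: w0:F, w3:T, w4:F, w5:T. ✗
w1: successors {w1, w2, w3, w5, w6}; [](p -> q) there: w1:T, w2:F, w3:T, w5:T, w6:T. ✗
w2: successors {w2, w3, w4, w5, w6}; [](p -> q) there: w2:F, w3:T, w4:F, w5:T, w6:T. ✗
w3: successors {w0, w1, w2, w3}; [](p -> q) there: w0:F, w1:T, w2:F, w3:T. ✗
w4: successors {w0, w3, w4, w5}; [](p -> q) there: w0:F, w3:T, w4:F, w5:T. ✗
w5: successors {w1, w3, w6}; [](p -> q) there: w1:T, w3:T, w6:T. ✓
w6: successors {w0, w3}; [](p -> q) there: w0:F, w3:T. ✗
— 1 world.
For <><>~p:
w0: successors {w0, w3, w4, w5}; <>~p there: w0:T, w3:T, w4:T, w5:T. ✓
w1: successors {w1, w2, w3, w5, w6}; <>~p there: w1:T, w2:T, w3:T, w5:T, w6:T. ✓
w2: successors {w2, w3, w4, w5, w6}; <>~p there: w2:T, w3:T, w4:T, w5:T, w6:T. ✓
w3: successors {w0, w1, w2, w3}; <>~p there: w0:T, w1:T, w2:T, w3:T. ✓
w4: successors {w0, w3, w4, w5}; <>~p there: w0:T, w3:T, w4:T, w5:T. ✓
w5: successors {w1, w3, w6}; <>~p there: w1:T, w3:T, w6:T. ✓
w6: successors {w0, w3}; <>~p there: w0:T, w3:T. ✓
— 7 worlds.

1 and 7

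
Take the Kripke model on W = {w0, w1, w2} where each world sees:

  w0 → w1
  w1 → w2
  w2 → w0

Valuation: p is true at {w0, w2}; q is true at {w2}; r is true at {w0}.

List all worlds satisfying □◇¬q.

{w1, w2}

w0: successors {w1}; ◇¬q there: w1:F. ✗
w1: successors {w2}; ◇¬q there: w2:T. ✓
w2: successors {w0}; ◇¬q there: w0:T. ✓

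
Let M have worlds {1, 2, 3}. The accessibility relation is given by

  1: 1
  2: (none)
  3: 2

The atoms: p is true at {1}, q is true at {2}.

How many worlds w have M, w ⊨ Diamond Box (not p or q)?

1

1: successors {1}; Box (not p or q) there: 1:F. ✗
2: no successors, so Diamond Box (not p or q) fails. ✗
3: successors {2}; Box (not p or q) there: 2:T. ✓
Satisfying worlds: {3}.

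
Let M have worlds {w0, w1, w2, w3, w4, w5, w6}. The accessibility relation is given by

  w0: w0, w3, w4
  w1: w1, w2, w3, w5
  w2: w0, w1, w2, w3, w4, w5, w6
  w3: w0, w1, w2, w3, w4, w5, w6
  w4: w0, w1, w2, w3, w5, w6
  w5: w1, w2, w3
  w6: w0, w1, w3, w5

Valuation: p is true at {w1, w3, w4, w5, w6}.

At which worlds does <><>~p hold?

{w0, w1, w2, w3, w4, w5, w6}

w0: successors {w0, w3, w4}; <>~p there: w0:T, w3:T, w4:T. ✓
w1: successors {w1, w2, w3, w5}; <>~p there: w1:T, w2:T, w3:T, w5:T. ✓
w2: successors {w0, w1, w2, w3, w4, w5, w6}; <>~p there: w0:T, w1:T, w2:T, w3:T, w4:T, w5:T, w6:T. ✓
w3: successors {w0, w1, w2, w3, w4, w5, w6}; <>~p there: w0:T, w1:T, w2:T, w3:T, w4:T, w5:T, w6:T. ✓
w4: successors {w0, w1, w2, w3, w5, w6}; <>~p there: w0:T, w1:T, w2:T, w3:T, w5:T, w6:T. ✓
w5: successors {w1, w2, w3}; <>~p there: w1:T, w2:T, w3:T. ✓
w6: successors {w0, w1, w3, w5}; <>~p there: w0:T, w1:T, w3:T, w5:T. ✓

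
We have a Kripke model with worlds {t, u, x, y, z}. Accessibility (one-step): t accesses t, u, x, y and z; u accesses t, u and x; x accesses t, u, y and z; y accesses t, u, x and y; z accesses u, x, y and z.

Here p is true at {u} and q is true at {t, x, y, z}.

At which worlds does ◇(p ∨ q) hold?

{t, u, x, y, z}

t: successors {t, u, x, y, z}; p ∨ q there: t:T, u:T, x:T, y:T, z:T. ✓
u: successors {t, u, x}; p ∨ q there: t:T, u:T, x:T. ✓
x: successors {t, u, y, z}; p ∨ q there: t:T, u:T, y:T, z:T. ✓
y: successors {t, u, x, y}; p ∨ q there: t:T, u:T, x:T, y:T. ✓
z: successors {u, x, y, z}; p ∨ q there: u:T, x:T, y:T, z:T. ✓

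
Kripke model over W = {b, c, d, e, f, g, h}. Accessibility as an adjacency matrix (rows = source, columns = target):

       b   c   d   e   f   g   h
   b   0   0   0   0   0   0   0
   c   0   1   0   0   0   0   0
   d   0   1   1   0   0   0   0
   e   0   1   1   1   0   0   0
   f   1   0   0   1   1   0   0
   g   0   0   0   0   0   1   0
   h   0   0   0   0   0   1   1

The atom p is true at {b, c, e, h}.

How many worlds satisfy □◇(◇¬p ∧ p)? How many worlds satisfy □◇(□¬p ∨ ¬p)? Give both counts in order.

1 and 3

For □◇(◇¬p ∧ p):
b: no successors, so □◇(◇¬p ∧ p) holds vacuously. ✓
c: successors {c}; ◇(◇¬p ∧ p) there: c:F. ✗
d: successors {c, d}; ◇(◇¬p ∧ p) there: c:F, d:F. ✗
e: successors {c, d, e}; ◇(◇¬p ∧ p) there: c:F, d:F, e:T. ✗
f: successors {b, e, f}; ◇(◇¬p ∧ p) there: b:F, e:T, f:T. ✗
g: successors {g}; ◇(◇¬p ∧ p) there: g:F. ✗
h: successors {g, h}; ◇(◇¬p ∧ p) there: g:F, h:T. ✗
— 1 world.
For □◇(□¬p ∨ ¬p):
b: no successors, so □◇(□¬p ∨ ¬p) holds vacuously. ✓
c: successors {c}; ◇(□¬p ∨ ¬p) there: c:F. ✗
d: successors {c, d}; ◇(□¬p ∨ ¬p) there: c:F, d:T. ✗
e: successors {c, d, e}; ◇(□¬p ∨ ¬p) there: c:F, d:T, e:T. ✗
f: successors {b, e, f}; ◇(□¬p ∨ ¬p) there: b:F, e:T, f:T. ✗
g: successors {g}; ◇(□¬p ∨ ¬p) there: g:T. ✓
h: successors {g, h}; ◇(□¬p ∨ ¬p) there: g:T, h:T. ✓
— 3 worlds.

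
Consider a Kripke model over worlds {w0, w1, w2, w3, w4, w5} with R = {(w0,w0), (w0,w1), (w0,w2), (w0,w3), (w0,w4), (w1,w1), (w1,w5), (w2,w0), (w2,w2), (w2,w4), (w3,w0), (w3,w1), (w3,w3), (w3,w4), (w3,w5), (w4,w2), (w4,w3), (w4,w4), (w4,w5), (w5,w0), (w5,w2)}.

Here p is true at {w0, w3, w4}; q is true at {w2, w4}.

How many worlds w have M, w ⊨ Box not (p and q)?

2

w0: successors {w0, w1, w2, w3, w4}; not (p and q) there: w0:T, w1:T, w2:T, w3:T, w4:F. ✗
w1: successors {w1, w5}; not (p and q) there: w1:T, w5:T. ✓
w2: successors {w0, w2, w4}; not (p and q) there: w0:T, w2:T, w4:F. ✗
w3: successors {w0, w1, w3, w4, w5}; not (p and q) there: w0:T, w1:T, w3:T, w4:F, w5:T. ✗
w4: successors {w2, w3, w4, w5}; not (p and q) there: w2:T, w3:T, w4:F, w5:T. ✗
w5: successors {w0, w2}; not (p and q) there: w0:T, w2:T. ✓
Satisfying worlds: {w1, w5}.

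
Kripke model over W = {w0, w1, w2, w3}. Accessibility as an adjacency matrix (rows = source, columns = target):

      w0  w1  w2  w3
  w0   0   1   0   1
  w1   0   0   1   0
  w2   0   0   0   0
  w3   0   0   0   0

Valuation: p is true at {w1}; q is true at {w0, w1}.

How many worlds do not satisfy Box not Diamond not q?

w0: successors {w1, w3}; not Diamond not q there: w1:F, w3:T. ✗
w1: successors {w2}; not Diamond not q there: w2:T. ✓
w2: no successors, so Box not Diamond not q holds vacuously. ✓
w3: no successors, so Box not Diamond not q holds vacuously. ✓
Satisfying worlds: {w1, w2, w3}.
So Box not Diamond not q fails at the other 1 world.

1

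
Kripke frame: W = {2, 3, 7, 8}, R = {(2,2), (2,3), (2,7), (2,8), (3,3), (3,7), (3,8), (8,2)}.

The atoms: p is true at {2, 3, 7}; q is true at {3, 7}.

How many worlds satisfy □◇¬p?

2: successors {2, 3, 7, 8}; ◇¬p there: 2:T, 3:T, 7:F, 8:F. ✗
3: successors {3, 7, 8}; ◇¬p there: 3:T, 7:F, 8:F. ✗
7: no successors, so □◇¬p holds vacuously. ✓
8: successors {2}; ◇¬p there: 2:T. ✓
Satisfying worlds: {7, 8}.

2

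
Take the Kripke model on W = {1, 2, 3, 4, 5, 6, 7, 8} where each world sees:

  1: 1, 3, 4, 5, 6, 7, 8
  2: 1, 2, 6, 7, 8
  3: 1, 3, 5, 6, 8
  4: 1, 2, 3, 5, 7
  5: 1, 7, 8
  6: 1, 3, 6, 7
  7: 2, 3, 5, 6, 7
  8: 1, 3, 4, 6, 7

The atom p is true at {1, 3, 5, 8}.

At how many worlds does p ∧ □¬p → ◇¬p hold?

1: p ∧ □¬p is F, ◇¬p is T. ✓
2: p ∧ □¬p is F, ◇¬p is T. ✓
3: p ∧ □¬p is F, ◇¬p is T. ✓
4: p ∧ □¬p is F, ◇¬p is T. ✓
5: p ∧ □¬p is F, ◇¬p is T. ✓
6: p ∧ □¬p is F, ◇¬p is T. ✓
7: p ∧ □¬p is F, ◇¬p is T. ✓
8: p ∧ □¬p is F, ◇¬p is T. ✓
Satisfying worlds: {1, 2, 3, 4, 5, 6, 7, 8}.

8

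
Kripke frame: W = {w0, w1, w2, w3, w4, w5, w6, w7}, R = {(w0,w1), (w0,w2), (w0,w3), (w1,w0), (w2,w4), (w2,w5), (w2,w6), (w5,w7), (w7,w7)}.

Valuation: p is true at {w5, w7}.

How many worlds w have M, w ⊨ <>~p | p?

w0: <>~p is T, p is F. ✓
w1: <>~p is T, p is F. ✓
w2: <>~p is T, p is F. ✓
w3: <>~p is F, p is F. ✗
w4: <>~p is F, p is F. ✗
w5: <>~p is F, p is T. ✓
w6: <>~p is F, p is F. ✗
w7: <>~p is F, p is T. ✓
Satisfying worlds: {w0, w1, w2, w5, w7}.

5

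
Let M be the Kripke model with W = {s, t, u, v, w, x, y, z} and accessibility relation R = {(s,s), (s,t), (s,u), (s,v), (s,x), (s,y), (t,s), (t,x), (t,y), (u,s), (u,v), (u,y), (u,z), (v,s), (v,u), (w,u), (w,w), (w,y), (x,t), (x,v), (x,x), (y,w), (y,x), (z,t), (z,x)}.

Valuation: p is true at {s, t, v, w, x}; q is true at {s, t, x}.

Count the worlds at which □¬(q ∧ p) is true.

1

s: successors {s, t, u, v, x, y}; ¬(q ∧ p) there: s:F, t:F, u:T, v:T, x:F, y:T. ✗
t: successors {s, x, y}; ¬(q ∧ p) there: s:F, x:F, y:T. ✗
u: successors {s, v, y, z}; ¬(q ∧ p) there: s:F, v:T, y:T, z:T. ✗
v: successors {s, u}; ¬(q ∧ p) there: s:F, u:T. ✗
w: successors {u, w, y}; ¬(q ∧ p) there: u:T, w:T, y:T. ✓
x: successors {t, v, x}; ¬(q ∧ p) there: t:F, v:T, x:F. ✗
y: successors {w, x}; ¬(q ∧ p) there: w:T, x:F. ✗
z: successors {t, x}; ¬(q ∧ p) there: t:F, x:F. ✗
Satisfying worlds: {w}.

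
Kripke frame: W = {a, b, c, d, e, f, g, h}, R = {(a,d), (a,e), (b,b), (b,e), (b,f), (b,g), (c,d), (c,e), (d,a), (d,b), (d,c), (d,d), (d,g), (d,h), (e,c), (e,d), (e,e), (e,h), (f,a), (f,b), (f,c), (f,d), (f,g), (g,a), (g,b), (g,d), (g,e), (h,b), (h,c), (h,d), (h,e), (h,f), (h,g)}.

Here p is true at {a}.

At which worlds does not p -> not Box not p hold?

a: not p is F, not Box not p is F. ✓
b: not p is T, not Box not p is F. ✗
c: not p is T, not Box not p is F. ✗
d: not p is T, not Box not p is T. ✓
e: not p is T, not Box not p is F. ✗
f: not p is T, not Box not p is T. ✓
g: not p is T, not Box not p is T. ✓
h: not p is T, not Box not p is F. ✗

{a, d, f, g}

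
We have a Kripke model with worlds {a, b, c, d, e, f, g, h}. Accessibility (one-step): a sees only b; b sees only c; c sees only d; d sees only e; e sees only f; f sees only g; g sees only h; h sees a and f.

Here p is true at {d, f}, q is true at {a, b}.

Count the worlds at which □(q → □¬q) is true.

a: successors {b}; q → □¬q there: b:T. ✓
b: successors {c}; q → □¬q there: c:T. ✓
c: successors {d}; q → □¬q there: d:T. ✓
d: successors {e}; q → □¬q there: e:T. ✓
e: successors {f}; q → □¬q there: f:T. ✓
f: successors {g}; q → □¬q there: g:T. ✓
g: successors {h}; q → □¬q there: h:T. ✓
h: successors {a, f}; q → □¬q there: a:F, f:T. ✗
Satisfying worlds: {a, b, c, d, e, f, g}.

7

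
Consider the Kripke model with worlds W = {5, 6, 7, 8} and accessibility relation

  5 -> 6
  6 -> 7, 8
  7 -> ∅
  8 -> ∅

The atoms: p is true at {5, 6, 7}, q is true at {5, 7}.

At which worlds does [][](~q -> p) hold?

{6, 7, 8}

5: successors {6}; [](~q -> p) there: 6:F. ✗
6: successors {7, 8}; [](~q -> p) there: 7:T, 8:T. ✓
7: no successors, so [][](~q -> p) holds vacuously. ✓
8: no successors, so [][](~q -> p) holds vacuously. ✓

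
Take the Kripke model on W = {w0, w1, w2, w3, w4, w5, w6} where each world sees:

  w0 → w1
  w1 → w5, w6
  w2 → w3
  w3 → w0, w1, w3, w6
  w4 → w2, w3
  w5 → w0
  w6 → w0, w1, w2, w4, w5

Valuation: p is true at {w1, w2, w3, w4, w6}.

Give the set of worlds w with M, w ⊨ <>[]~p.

w0: successors {w1}; []~p there: w1:F. ✗
w1: successors {w5, w6}; []~p there: w5:T, w6:F. ✓
w2: successors {w3}; []~p there: w3:F. ✗
w3: successors {w0, w1, w3, w6}; []~p there: w0:F, w1:F, w3:F, w6:F. ✗
w4: successors {w2, w3}; []~p there: w2:F, w3:F. ✗
w5: successors {w0}; []~p there: w0:F. ✗
w6: successors {w0, w1, w2, w4, w5}; []~p there: w0:F, w1:F, w2:F, w4:F, w5:T. ✓

{w1, w6}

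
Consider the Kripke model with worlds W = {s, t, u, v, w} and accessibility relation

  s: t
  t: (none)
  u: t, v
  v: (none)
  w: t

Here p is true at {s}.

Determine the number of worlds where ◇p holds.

0

s: successors {t}; p there: t:F. ✗
t: no successors, so ◇p fails. ✗
u: successors {t, v}; p there: t:F, v:F. ✗
v: no successors, so ◇p fails. ✗
w: successors {t}; p there: t:F. ✗
Satisfying worlds: ∅.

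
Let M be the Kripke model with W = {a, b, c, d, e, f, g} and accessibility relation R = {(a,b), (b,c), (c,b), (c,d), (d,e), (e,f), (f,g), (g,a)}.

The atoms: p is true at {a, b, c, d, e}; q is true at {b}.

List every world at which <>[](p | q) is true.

a: successors {b}; [](p | q) there: b:T. ✓
b: successors {c}; [](p | q) there: c:T. ✓
c: successors {b, d}; [](p | q) there: b:T, d:T. ✓
d: successors {e}; [](p | q) there: e:F. ✗
e: successors {f}; [](p | q) there: f:F. ✗
f: successors {g}; [](p | q) there: g:T. ✓
g: successors {a}; [](p | q) there: a:T. ✓

{a, b, c, f, g}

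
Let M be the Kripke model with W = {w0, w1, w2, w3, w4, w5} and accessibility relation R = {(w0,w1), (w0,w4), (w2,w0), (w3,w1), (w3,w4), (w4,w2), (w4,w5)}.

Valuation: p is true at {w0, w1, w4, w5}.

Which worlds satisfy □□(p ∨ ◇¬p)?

w0: successors {w1, w4}; □(p ∨ ◇¬p) there: w1:T, w4:F. ✗
w1: no successors, so □□(p ∨ ◇¬p) holds vacuously. ✓
w2: successors {w0}; □(p ∨ ◇¬p) there: w0:T. ✓
w3: successors {w1, w4}; □(p ∨ ◇¬p) there: w1:T, w4:F. ✗
w4: successors {w2, w5}; □(p ∨ ◇¬p) there: w2:T, w5:T. ✓
w5: no successors, so □□(p ∨ ◇¬p) holds vacuously. ✓

{w1, w2, w4, w5}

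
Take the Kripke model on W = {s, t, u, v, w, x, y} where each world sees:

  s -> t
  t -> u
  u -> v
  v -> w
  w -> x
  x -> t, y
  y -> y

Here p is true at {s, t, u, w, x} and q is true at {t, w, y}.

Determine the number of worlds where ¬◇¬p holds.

4

s: ◇¬p is F. ✓
t: ◇¬p is F. ✓
u: ◇¬p is T. ✗
v: ◇¬p is F. ✓
w: ◇¬p is F. ✓
x: ◇¬p is T. ✗
y: ◇¬p is T. ✗
Satisfying worlds: {s, t, v, w}.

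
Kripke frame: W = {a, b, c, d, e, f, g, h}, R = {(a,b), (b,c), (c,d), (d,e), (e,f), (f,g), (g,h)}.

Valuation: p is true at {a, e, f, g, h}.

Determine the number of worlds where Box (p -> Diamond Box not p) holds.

5

a: successors {b}; p -> Diamond Box not p there: b:T. ✓
b: successors {c}; p -> Diamond Box not p there: c:T. ✓
c: successors {d}; p -> Diamond Box not p there: d:T. ✓
d: successors {e}; p -> Diamond Box not p there: e:F. ✗
e: successors {f}; p -> Diamond Box not p there: f:F. ✗
f: successors {g}; p -> Diamond Box not p there: g:T. ✓
g: successors {h}; p -> Diamond Box not p there: h:F. ✗
h: no successors, so Box (p -> Diamond Box not p) holds vacuously. ✓
Satisfying worlds: {a, b, c, f, h}.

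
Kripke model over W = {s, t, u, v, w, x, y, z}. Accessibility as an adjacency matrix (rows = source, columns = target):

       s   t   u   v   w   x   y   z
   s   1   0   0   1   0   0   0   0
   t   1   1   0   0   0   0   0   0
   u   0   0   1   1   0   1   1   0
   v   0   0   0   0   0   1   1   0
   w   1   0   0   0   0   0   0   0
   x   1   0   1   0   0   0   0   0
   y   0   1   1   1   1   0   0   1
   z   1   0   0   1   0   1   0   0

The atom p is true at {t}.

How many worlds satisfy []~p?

s: successors {s, v}; ~p there: s:T, v:T. ✓
t: successors {s, t}; ~p there: s:T, t:F. ✗
u: successors {u, v, x, y}; ~p there: u:T, v:T, x:T, y:T. ✓
v: successors {x, y}; ~p there: x:T, y:T. ✓
w: successors {s}; ~p there: s:T. ✓
x: successors {s, u}; ~p there: s:T, u:T. ✓
y: successors {t, u, v, w, z}; ~p there: t:F, u:T, v:T, w:T, z:T. ✗
z: successors {s, v, x}; ~p there: s:T, v:T, x:T. ✓
Satisfying worlds: {s, u, v, w, x, z}.

6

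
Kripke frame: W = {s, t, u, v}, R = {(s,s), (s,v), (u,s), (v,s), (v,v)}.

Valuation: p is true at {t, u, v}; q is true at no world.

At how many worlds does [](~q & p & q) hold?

s: successors {s, v}; ~q & p & q there: s:F, v:F. ✗
t: no successors, so [](~q & p & q) holds vacuously. ✓
u: successors {s}; ~q & p & q there: s:F. ✗
v: successors {s, v}; ~q & p & q there: s:F, v:F. ✗
Satisfying worlds: {t}.

1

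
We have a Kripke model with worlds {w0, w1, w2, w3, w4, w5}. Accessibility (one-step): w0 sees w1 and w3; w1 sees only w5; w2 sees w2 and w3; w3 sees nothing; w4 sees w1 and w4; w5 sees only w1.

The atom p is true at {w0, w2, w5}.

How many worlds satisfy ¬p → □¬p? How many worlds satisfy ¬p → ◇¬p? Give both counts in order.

For ¬p → □¬p:
w0: ¬p is F, □¬p is T. ✓
w1: ¬p is T, □¬p is F. ✗
w2: ¬p is F, □¬p is F. ✓
w3: ¬p is T, □¬p is T. ✓
w4: ¬p is T, □¬p is T. ✓
w5: ¬p is F, □¬p is T. ✓
— 5 worlds.
For ¬p → ◇¬p:
w0: ¬p is F, ◇¬p is T. ✓
w1: ¬p is T, ◇¬p is F. ✗
w2: ¬p is F, ◇¬p is T. ✓
w3: ¬p is T, ◇¬p is F. ✗
w4: ¬p is T, ◇¬p is T. ✓
w5: ¬p is F, ◇¬p is T. ✓
— 4 worlds.

5 and 4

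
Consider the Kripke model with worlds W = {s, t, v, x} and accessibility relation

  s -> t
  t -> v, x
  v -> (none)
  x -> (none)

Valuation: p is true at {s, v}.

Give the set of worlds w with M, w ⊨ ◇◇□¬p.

s: successors {t}; ◇□¬p there: t:T. ✓
t: successors {v, x}; ◇□¬p there: v:F, x:F. ✗
v: no successors, so ◇◇□¬p fails. ✗
x: no successors, so ◇◇□¬p fails. ✗

{s}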